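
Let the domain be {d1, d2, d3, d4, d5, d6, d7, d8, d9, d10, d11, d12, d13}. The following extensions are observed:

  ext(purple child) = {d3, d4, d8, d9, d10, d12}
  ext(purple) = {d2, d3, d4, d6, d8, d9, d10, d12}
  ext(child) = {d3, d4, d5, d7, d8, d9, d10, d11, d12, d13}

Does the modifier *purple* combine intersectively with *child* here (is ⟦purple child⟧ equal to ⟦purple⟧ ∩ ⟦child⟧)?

⟦purple⟧ ∩ ⟦child⟧ = {d2, d3, d4, d6, d8, d9, d10, d12} ∩ {d3, d4, d5, d7, d8, d9, d10, d11, d12, d13} = {d3, d4, d8, d9, d10, d12}
Observed ⟦purple child⟧ = {d3, d4, d8, d9, d10, d12}.
These coincide, so the modifier is intersective here.

yes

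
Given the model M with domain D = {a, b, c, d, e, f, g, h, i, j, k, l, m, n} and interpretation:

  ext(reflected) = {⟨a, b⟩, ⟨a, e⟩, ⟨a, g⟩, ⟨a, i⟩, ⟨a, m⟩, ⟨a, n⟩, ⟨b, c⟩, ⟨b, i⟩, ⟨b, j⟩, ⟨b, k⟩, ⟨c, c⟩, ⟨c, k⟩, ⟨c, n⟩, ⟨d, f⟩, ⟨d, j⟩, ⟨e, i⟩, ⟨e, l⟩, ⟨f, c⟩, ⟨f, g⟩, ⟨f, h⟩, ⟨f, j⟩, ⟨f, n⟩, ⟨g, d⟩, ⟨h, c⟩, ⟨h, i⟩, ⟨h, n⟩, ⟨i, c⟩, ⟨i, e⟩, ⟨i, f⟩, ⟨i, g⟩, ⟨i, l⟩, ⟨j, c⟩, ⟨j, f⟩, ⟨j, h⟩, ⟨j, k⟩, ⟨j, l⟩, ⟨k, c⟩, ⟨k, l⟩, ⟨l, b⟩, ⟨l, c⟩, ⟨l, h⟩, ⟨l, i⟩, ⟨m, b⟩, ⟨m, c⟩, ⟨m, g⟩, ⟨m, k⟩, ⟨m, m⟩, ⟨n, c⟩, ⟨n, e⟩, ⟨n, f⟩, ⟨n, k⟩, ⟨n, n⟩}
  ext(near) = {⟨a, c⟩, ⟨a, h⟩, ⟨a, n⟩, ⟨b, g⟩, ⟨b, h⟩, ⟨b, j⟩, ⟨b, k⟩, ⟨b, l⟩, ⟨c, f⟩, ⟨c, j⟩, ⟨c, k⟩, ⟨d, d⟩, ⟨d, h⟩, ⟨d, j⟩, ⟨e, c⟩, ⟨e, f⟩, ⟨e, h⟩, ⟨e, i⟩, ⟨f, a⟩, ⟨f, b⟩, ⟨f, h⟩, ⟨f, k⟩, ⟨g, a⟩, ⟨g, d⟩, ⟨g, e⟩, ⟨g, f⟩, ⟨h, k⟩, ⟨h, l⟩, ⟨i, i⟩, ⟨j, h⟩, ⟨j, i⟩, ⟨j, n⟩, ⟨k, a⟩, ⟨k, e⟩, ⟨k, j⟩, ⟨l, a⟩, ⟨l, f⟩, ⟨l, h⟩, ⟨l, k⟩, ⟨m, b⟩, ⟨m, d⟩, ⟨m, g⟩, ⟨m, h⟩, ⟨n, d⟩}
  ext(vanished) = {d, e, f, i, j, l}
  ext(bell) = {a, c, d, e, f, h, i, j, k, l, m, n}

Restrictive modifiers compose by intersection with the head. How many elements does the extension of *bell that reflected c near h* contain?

4

⟦that reflected c⟧ = {x : ⟨x, c⟩ ∈ ⟦reflected⟧} = {b, c, f, h, i, j, k, l, m, n}
⟦near h⟧ = {x : ⟨x, h⟩ ∈ ⟦near⟧} = {a, b, d, e, f, j, l, m}
⟦bell⟧ = {a, c, d, e, f, h, i, j, k, l, m, n}
… ∩ ⟦that reflected c⟧ = {a, c, d, e, f, h, i, j, k, l, m, n} ∩ {b, c, f, h, i, j, k, l, m, n} = {c, f, h, i, j, k, l, m, n}
… ∩ ⟦near h⟧ = {c, f, h, i, j, k, l, m, n} ∩ {a, b, d, e, f, j, l, m} = {f, j, l, m}
⟦bell that reflected c near h⟧ = {f, j, l, m}, so the cardinality is 4.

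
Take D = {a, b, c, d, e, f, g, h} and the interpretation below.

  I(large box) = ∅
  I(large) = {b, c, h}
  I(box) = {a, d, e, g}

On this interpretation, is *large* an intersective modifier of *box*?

yes

⟦large⟧ ∩ ⟦box⟧ = {b, c, h} ∩ {a, d, e, g} = ∅
Observed ⟦large box⟧ = ∅.
These coincide, so the modifier is intersective here.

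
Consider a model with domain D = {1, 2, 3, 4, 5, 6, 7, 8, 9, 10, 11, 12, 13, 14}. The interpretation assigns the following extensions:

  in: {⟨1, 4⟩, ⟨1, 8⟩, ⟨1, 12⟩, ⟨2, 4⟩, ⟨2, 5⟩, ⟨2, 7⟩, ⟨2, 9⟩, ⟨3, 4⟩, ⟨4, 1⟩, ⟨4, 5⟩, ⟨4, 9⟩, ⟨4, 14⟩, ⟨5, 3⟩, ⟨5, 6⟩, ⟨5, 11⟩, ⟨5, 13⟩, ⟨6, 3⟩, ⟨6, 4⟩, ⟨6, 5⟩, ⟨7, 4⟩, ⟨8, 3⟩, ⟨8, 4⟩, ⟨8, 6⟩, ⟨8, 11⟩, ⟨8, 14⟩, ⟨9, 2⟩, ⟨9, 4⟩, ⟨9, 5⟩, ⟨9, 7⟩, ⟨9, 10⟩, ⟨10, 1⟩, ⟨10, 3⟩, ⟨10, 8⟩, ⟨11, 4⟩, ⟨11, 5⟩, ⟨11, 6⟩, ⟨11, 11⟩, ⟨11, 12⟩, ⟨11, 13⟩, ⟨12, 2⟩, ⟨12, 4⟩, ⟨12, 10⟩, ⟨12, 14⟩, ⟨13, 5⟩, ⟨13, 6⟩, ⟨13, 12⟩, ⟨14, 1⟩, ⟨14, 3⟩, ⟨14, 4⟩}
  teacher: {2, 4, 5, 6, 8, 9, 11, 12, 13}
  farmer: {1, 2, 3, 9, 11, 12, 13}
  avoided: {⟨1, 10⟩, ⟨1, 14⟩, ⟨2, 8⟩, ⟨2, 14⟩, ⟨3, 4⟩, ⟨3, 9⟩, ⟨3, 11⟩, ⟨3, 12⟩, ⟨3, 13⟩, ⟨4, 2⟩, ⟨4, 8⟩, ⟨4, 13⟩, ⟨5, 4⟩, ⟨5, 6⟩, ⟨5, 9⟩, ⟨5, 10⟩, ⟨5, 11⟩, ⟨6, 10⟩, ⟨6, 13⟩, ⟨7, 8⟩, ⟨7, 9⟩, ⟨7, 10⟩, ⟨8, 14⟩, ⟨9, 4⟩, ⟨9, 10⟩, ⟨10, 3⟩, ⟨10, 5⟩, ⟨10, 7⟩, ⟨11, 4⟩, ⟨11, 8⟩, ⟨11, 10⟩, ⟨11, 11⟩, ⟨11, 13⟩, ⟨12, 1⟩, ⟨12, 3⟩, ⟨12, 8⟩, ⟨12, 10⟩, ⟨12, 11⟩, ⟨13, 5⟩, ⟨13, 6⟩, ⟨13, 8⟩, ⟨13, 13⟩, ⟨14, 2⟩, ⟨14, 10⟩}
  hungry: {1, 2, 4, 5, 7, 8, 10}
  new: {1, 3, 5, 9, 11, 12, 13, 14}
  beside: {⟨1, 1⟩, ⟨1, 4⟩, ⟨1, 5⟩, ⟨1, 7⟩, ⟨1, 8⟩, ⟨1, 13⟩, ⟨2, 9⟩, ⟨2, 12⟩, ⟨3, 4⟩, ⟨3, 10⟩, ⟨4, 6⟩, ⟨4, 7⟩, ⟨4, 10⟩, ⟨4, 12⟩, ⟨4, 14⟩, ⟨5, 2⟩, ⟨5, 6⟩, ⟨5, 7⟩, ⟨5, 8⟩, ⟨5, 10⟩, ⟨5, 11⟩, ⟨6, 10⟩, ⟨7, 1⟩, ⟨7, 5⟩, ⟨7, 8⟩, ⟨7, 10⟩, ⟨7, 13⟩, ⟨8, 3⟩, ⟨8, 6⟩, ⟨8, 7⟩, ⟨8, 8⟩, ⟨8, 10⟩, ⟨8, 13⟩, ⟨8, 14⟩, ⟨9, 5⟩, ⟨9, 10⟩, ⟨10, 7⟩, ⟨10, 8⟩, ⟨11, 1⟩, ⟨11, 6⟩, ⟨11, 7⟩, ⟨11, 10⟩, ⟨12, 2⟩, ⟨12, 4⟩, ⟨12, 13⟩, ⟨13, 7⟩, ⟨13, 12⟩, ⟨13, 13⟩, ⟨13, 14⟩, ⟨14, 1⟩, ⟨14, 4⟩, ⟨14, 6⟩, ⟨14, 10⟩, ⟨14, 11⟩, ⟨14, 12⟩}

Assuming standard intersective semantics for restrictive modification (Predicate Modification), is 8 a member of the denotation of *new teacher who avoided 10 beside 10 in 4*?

no

⟦who avoided 10⟧ = {x : ⟨x, 10⟩ ∈ ⟦avoided⟧} = {1, 5, 6, 7, 9, 11, 12, 14}
⟦beside 10⟧ = {x : ⟨x, 10⟩ ∈ ⟦beside⟧} = {3, 4, 5, 6, 7, 8, 9, 11, 14}
⟦in 4⟧ = {x : ⟨x, 4⟩ ∈ ⟦in⟧} = {1, 2, 3, 6, 7, 8, 9, 11, 12, 14}
⟦teacher⟧ = {2, 4, 5, 6, 8, 9, 11, 12, 13}
… ∩ ⟦who avoided 10⟧ = {2, 4, 5, 6, 8, 9, 11, 12, 13} ∩ {1, 5, 6, 7, 9, 11, 12, 14} = {5, 6, 9, 11, 12}
… ∩ ⟦beside 10⟧ = {5, 6, 9, 11, 12} ∩ {3, 4, 5, 6, 7, 8, 9, 11, 14} = {5, 6, 9, 11}
… ∩ ⟦in 4⟧ = {5, 6, 9, 11} ∩ {1, 2, 3, 6, 7, 8, 9, 11, 12, 14} = {6, 9, 11}
… ∩ ⟦new⟧ = {6, 9, 11} ∩ {1, 3, 5, 9, 11, 12, 13, 14} = {9, 11}
⟦new teacher who avoided 10 beside 10 in 4⟧ = {9, 11}; 8 ∉ this set.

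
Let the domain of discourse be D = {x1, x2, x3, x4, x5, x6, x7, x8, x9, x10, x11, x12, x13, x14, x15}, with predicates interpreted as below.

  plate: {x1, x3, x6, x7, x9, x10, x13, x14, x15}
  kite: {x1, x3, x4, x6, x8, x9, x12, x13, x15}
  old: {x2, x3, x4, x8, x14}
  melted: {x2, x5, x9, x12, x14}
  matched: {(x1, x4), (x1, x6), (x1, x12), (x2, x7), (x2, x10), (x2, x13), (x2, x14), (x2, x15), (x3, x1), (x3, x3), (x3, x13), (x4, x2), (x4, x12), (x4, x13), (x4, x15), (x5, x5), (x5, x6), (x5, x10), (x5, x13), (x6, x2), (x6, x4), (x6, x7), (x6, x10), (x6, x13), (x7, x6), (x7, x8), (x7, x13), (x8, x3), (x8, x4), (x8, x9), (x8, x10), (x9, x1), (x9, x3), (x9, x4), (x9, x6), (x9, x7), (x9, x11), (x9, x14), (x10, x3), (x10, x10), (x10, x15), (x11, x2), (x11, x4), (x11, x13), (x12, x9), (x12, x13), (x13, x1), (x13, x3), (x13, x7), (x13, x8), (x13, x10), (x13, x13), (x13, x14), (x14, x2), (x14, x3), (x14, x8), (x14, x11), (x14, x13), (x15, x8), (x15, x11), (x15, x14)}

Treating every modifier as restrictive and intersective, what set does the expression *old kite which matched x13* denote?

{x3, x4}

⟦which matched x13⟧ = {x : ⟨x, x13⟩ ∈ ⟦matched⟧} = {x2, x3, x4, x5, x6, x7, x11, x12, x13, x14}
⟦kite⟧ = {x1, x3, x4, x6, x8, x9, x12, x13, x15}
… ∩ ⟦which matched x13⟧ = {x1, x3, x4, x6, x8, x9, x12, x13, x15} ∩ {x2, x3, x4, x5, x6, x7, x11, x12, x13, x14} = {x3, x4, x6, x12, x13}
… ∩ ⟦old⟧ = {x3, x4, x6, x12, x13} ∩ {x2, x3, x4, x8, x14} = {x3, x4}
So ⟦old kite which matched x13⟧ = {x3, x4}.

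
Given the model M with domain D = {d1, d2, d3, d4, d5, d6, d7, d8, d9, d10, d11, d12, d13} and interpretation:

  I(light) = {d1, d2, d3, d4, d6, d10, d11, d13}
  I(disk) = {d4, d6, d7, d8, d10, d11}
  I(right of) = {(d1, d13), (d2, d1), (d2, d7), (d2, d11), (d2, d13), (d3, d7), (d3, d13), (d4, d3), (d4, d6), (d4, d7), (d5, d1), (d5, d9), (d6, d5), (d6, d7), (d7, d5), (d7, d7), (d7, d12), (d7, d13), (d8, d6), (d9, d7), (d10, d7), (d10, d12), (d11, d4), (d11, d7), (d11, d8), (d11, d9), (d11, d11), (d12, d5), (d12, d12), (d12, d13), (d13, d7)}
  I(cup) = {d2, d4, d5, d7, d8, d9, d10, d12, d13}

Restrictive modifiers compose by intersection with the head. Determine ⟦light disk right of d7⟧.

{d4, d6, d10, d11}

⟦right of d7⟧ = {x : ⟨x, d7⟩ ∈ ⟦right of⟧} = {d2, d3, d4, d6, d7, d9, d10, d11, d13}
⟦disk⟧ = {d4, d6, d7, d8, d10, d11}
… ∩ ⟦right of d7⟧ = {d4, d6, d7, d8, d10, d11} ∩ {d2, d3, d4, d6, d7, d9, d10, d11, d13} = {d4, d6, d7, d10, d11}
… ∩ ⟦light⟧ = {d4, d6, d7, d10, d11} ∩ {d1, d2, d3, d4, d6, d10, d11, d13} = {d4, d6, d10, d11}
So ⟦light disk right of d7⟧ = {d4, d6, d10, d11}.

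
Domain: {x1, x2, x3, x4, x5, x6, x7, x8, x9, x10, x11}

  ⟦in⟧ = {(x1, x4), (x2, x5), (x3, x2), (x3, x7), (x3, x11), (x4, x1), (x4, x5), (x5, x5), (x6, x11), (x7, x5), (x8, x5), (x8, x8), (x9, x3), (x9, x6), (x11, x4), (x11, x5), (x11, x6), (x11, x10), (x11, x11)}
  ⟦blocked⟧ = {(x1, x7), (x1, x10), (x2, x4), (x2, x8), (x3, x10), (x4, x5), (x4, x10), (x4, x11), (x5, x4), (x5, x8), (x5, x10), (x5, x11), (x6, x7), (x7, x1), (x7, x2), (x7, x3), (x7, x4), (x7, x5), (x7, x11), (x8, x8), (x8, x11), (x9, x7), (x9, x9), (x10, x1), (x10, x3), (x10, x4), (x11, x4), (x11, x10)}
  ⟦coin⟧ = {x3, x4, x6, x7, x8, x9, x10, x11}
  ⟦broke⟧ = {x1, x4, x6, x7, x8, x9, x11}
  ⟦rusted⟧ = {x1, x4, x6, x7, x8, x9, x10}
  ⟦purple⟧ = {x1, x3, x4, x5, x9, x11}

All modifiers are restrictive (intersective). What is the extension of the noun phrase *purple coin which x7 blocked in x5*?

{x4, x11}

⟦which x7 blocked⟧ = {x : ⟨x7, x⟩ ∈ ⟦blocked⟧} = {x1, x2, x3, x4, x5, x11}
⟦in x5⟧ = {x : ⟨x, x5⟩ ∈ ⟦in⟧} = {x2, x4, x5, x7, x8, x11}
⟦coin⟧ = {x3, x4, x6, x7, x8, x9, x10, x11}
… ∩ ⟦which x7 blocked⟧ = {x3, x4, x6, x7, x8, x9, x10, x11} ∩ {x1, x2, x3, x4, x5, x11} = {x3, x4, x11}
… ∩ ⟦in x5⟧ = {x3, x4, x11} ∩ {x2, x4, x5, x7, x8, x11} = {x4, x11}
… ∩ ⟦purple⟧ = {x4, x11} ∩ {x1, x3, x4, x5, x9, x11} = {x4, x11}
So ⟦purple coin which x7 blocked in x5⟧ = {x4, x11}.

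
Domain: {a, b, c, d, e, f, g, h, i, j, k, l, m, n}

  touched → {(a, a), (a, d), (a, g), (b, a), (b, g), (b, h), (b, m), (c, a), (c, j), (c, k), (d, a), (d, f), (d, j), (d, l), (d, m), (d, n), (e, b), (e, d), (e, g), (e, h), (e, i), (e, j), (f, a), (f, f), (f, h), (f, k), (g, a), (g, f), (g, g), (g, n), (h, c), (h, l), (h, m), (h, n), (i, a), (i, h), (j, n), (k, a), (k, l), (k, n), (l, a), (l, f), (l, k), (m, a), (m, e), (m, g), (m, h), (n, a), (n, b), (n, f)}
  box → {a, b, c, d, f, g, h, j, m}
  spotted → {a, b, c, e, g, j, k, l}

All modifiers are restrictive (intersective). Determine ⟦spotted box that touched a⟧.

⟦that touched a⟧ = {x : ⟨x, a⟩ ∈ ⟦touched⟧} = {a, b, c, d, f, g, i, k, l, m, n}
⟦box⟧ = {a, b, c, d, f, g, h, j, m}
… ∩ ⟦that touched a⟧ = {a, b, c, d, f, g, h, j, m} ∩ {a, b, c, d, f, g, i, k, l, m, n} = {a, b, c, d, f, g, m}
… ∩ ⟦spotted⟧ = {a, b, c, d, f, g, m} ∩ {a, b, c, e, g, j, k, l} = {a, b, c, g}
So ⟦spotted box that touched a⟧ = {a, b, c, g}.

{a, b, c, g}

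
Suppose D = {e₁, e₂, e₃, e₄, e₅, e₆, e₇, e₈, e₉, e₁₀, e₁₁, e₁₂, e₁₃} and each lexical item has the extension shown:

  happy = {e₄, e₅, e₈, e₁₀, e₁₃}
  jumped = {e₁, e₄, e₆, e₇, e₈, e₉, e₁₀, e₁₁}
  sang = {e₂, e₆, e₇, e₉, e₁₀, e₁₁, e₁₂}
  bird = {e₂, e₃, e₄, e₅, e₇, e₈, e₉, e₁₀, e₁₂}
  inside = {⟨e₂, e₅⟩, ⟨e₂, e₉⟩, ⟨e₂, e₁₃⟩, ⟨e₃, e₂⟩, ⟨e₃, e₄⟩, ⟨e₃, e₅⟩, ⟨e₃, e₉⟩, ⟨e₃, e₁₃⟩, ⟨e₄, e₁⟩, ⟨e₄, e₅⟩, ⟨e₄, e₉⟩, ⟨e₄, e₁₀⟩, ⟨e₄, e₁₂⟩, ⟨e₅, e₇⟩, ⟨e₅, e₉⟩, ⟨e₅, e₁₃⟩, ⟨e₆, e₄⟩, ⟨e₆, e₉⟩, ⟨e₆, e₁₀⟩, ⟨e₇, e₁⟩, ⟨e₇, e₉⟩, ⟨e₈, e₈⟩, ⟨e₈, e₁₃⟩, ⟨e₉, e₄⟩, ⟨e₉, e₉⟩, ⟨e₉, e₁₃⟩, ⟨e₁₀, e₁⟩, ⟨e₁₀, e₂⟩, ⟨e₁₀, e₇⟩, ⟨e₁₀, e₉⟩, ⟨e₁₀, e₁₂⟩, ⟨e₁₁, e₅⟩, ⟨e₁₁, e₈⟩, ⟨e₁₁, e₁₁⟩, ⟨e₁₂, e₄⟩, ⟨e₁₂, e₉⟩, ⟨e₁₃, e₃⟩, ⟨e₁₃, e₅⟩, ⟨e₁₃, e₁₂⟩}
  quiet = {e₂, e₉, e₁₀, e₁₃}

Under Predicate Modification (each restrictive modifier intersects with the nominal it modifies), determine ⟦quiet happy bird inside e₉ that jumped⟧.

{e₁₀}

⟦inside e₉⟧ = {x : ⟨x, e₉⟩ ∈ ⟦inside⟧} = {e₂, e₃, e₄, e₅, e₆, e₇, e₉, e₁₀, e₁₂}
⟦that jumped⟧ = ⟦jumped⟧ = {e₁, e₄, e₆, e₇, e₈, e₉, e₁₀, e₁₁}
⟦bird⟧ = {e₂, e₃, e₄, e₅, e₇, e₈, e₉, e₁₀, e₁₂}
… ∩ ⟦inside e₉⟧ = {e₂, e₃, e₄, e₅, e₇, e₈, e₉, e₁₀, e₁₂} ∩ {e₂, e₃, e₄, e₅, e₆, e₇, e₉, e₁₀, e₁₂} = {e₂, e₃, e₄, e₅, e₇, e₉, e₁₀, e₁₂}
… ∩ ⟦that jumped⟧ = {e₂, e₃, e₄, e₅, e₇, e₉, e₁₀, e₁₂} ∩ {e₁, e₄, e₆, e₇, e₈, e₉, e₁₀, e₁₁} = {e₄, e₇, e₉, e₁₀}
… ∩ ⟦quiet⟧ = {e₄, e₇, e₉, e₁₀} ∩ {e₂, e₉, e₁₀, e₁₃} = {e₉, e₁₀}
… ∩ ⟦happy⟧ = {e₉, e₁₀} ∩ {e₄, e₅, e₈, e₁₀, e₁₃} = {e₁₀}
So ⟦quiet happy bird inside e₉ that jumped⟧ = {e₁₀}.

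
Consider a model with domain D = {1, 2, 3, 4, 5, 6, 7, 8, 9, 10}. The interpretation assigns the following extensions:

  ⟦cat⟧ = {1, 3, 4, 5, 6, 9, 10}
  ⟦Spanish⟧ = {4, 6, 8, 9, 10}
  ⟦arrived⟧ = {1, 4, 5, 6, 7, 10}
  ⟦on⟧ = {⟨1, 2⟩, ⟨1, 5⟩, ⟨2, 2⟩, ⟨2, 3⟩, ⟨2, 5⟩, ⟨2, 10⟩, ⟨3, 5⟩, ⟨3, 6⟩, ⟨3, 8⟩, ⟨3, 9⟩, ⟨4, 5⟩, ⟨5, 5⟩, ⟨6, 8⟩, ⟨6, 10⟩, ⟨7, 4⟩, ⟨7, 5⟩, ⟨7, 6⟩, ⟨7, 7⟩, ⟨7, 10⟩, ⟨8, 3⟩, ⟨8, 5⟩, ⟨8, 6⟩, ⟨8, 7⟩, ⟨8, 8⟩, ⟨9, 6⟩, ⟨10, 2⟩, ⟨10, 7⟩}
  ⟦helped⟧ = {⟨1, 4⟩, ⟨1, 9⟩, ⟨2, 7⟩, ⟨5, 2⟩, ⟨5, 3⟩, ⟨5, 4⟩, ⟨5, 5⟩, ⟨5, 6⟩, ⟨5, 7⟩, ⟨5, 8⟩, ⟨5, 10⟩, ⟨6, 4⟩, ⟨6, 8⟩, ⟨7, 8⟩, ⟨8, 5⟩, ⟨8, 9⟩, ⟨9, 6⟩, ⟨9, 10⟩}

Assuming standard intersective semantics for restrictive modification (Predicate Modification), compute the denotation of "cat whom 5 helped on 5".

{3, 4, 5}

⟦whom 5 helped⟧ = {x : ⟨5, x⟩ ∈ ⟦helped⟧} = {2, 3, 4, 5, 6, 7, 8, 10}
⟦on 5⟧ = {x : ⟨x, 5⟩ ∈ ⟦on⟧} = {1, 2, 3, 4, 5, 7, 8}
⟦cat⟧ = {1, 3, 4, 5, 6, 9, 10}
… ∩ ⟦whom 5 helped⟧ = {1, 3, 4, 5, 6, 9, 10} ∩ {2, 3, 4, 5, 6, 7, 8, 10} = {3, 4, 5, 6, 10}
… ∩ ⟦on 5⟧ = {3, 4, 5, 6, 10} ∩ {1, 2, 3, 4, 5, 7, 8} = {3, 4, 5}
So ⟦cat whom 5 helped on 5⟧ = {3, 4, 5}.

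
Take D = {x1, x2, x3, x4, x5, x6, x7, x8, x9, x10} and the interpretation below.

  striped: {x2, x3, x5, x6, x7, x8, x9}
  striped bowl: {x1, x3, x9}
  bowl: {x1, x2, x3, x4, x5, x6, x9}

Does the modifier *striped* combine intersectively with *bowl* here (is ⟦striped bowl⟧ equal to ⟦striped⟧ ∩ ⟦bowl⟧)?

⟦striped⟧ ∩ ⟦bowl⟧ = {x2, x3, x5, x6, x7, x8, x9} ∩ {x1, x2, x3, x4, x5, x6, x9} = {x2, x3, x5, x6, x9}
Observed ⟦striped bowl⟧ = {x1, x3, x9}.
These differ, so the modifier is not intersective in this model.

no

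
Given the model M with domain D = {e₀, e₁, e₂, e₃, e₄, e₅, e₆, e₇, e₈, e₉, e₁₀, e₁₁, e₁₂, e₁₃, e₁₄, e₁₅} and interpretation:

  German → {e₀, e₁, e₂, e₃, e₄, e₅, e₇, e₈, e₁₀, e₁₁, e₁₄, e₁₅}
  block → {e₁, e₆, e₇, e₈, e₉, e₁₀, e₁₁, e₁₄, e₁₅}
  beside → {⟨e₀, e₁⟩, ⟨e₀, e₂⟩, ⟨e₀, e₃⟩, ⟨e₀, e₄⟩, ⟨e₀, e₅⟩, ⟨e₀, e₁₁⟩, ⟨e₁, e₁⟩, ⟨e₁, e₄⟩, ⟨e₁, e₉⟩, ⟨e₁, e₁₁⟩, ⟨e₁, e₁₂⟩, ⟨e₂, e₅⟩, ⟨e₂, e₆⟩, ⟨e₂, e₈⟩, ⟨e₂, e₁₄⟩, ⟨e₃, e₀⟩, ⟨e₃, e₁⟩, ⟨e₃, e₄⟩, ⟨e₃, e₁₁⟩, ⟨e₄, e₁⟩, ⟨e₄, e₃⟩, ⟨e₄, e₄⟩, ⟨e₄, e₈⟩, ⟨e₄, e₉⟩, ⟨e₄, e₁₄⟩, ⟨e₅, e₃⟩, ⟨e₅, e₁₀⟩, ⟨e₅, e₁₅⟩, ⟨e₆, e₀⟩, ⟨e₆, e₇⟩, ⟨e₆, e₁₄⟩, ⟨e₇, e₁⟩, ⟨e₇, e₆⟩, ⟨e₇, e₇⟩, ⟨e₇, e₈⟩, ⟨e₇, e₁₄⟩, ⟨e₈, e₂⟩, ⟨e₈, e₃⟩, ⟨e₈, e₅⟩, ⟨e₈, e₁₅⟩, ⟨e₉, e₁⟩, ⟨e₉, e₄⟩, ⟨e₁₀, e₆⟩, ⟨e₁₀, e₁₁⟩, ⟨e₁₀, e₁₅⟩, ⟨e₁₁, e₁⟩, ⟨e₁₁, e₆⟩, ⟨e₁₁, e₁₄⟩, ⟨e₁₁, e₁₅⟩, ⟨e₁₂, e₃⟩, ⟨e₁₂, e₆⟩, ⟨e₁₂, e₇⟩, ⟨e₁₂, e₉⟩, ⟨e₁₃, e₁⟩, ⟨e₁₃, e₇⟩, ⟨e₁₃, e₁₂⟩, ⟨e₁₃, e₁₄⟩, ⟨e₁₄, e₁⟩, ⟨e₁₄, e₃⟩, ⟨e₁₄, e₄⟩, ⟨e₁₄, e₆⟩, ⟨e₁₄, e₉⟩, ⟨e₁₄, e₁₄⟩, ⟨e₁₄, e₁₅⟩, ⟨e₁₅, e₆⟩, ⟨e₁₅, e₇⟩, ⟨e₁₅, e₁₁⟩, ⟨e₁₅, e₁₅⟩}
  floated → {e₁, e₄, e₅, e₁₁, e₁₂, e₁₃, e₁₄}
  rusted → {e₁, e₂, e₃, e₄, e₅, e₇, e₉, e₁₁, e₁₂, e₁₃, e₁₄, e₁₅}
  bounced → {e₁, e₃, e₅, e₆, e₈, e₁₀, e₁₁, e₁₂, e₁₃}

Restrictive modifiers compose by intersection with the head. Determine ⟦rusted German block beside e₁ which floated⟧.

⟦beside e₁⟧ = {x : ⟨x, e₁⟩ ∈ ⟦beside⟧} = {e₀, e₁, e₃, e₄, e₇, e₉, e₁₁, e₁₃, e₁₄}
⟦which floated⟧ = ⟦floated⟧ = {e₁, e₄, e₅, e₁₁, e₁₂, e₁₃, e₁₄}
⟦block⟧ = {e₁, e₆, e₇, e₈, e₉, e₁₀, e₁₁, e₁₄, e₁₅}
… ∩ ⟦beside e₁⟧ = {e₁, e₆, e₇, e₈, e₉, e₁₀, e₁₁, e₁₄, e₁₅} ∩ {e₀, e₁, e₃, e₄, e₇, e₉, e₁₁, e₁₃, e₁₄} = {e₁, e₇, e₉, e₁₁, e₁₄}
… ∩ ⟦which floated⟧ = {e₁, e₇, e₉, e₁₁, e₁₄} ∩ {e₁, e₄, e₅, e₁₁, e₁₂, e₁₃, e₁₄} = {e₁, e₁₁, e₁₄}
… ∩ ⟦rusted⟧ = {e₁, e₁₁, e₁₄} ∩ {e₁, e₂, e₃, e₄, e₅, e₇, e₉, e₁₁, e₁₂, e₁₃, e₁₄, e₁₅} = {e₁, e₁₁, e₁₄}
… ∩ ⟦German⟧ = {e₁, e₁₁, e₁₄} ∩ {e₀, e₁, e₂, e₃, e₄, e₅, e₇, e₈, e₁₀, e₁₁, e₁₄, e₁₅} = {e₁, e₁₁, e₁₄}
So ⟦rusted German block beside e₁ which floated⟧ = {e₁, e₁₁, e₁₄}.

{e₁, e₁₁, e₁₄}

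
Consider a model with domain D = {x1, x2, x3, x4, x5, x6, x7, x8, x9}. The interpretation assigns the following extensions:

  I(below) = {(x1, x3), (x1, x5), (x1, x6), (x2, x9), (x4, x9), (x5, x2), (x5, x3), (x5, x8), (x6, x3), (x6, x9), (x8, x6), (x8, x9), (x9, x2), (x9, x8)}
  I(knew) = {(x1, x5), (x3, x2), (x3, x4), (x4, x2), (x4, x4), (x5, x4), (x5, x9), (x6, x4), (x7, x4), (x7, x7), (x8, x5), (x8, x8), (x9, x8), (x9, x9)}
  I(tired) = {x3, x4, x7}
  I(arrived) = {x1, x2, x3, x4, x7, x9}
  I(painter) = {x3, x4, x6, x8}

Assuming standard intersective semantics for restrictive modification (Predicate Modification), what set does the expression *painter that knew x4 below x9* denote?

⟦that knew x4⟧ = {x : ⟨x, x4⟩ ∈ ⟦knew⟧} = {x3, x4, x5, x6, x7}
⟦below x9⟧ = {x : ⟨x, x9⟩ ∈ ⟦below⟧} = {x2, x4, x6, x8}
⟦painter⟧ = {x3, x4, x6, x8}
… ∩ ⟦that knew x4⟧ = {x3, x4, x6, x8} ∩ {x3, x4, x5, x6, x7} = {x3, x4, x6}
… ∩ ⟦below x9⟧ = {x3, x4, x6} ∩ {x2, x4, x6, x8} = {x4, x6}
So ⟦painter that knew x4 below x9⟧ = {x4, x6}.

{x4, x6}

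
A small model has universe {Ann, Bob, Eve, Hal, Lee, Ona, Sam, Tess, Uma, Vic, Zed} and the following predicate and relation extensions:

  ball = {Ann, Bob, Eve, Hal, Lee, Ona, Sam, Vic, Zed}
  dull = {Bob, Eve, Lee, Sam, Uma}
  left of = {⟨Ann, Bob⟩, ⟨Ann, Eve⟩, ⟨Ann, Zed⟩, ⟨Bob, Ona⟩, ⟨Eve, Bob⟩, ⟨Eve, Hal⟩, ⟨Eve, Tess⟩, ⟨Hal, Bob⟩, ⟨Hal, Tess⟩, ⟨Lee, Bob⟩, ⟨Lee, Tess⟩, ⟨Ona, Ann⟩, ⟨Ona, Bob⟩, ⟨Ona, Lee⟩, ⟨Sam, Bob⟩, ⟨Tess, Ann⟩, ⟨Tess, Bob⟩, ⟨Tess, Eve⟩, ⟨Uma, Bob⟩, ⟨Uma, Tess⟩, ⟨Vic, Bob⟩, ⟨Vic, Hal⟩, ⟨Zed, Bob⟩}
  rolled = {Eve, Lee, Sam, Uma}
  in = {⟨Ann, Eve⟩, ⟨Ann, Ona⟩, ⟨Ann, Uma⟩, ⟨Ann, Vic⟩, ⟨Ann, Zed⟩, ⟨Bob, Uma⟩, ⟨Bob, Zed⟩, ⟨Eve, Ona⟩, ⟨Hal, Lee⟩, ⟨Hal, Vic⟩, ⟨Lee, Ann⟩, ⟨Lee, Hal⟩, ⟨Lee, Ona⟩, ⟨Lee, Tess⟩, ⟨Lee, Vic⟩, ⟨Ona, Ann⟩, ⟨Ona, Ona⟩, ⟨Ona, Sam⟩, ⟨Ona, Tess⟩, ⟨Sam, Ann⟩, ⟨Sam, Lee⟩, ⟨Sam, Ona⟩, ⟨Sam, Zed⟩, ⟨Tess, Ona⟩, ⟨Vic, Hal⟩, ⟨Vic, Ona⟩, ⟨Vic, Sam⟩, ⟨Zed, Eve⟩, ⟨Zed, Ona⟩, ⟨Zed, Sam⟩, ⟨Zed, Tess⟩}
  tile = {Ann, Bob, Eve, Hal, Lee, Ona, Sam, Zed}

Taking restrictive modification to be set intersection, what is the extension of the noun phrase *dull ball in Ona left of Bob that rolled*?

⟦in Ona⟧ = {x : ⟨x, Ona⟩ ∈ ⟦in⟧} = {Ann, Eve, Lee, Ona, Sam, Tess, Vic, Zed}
⟦left of Bob⟧ = {x : ⟨x, Bob⟩ ∈ ⟦left of⟧} = {Ann, Eve, Hal, Lee, Ona, Sam, Tess, Uma, Vic, Zed}
⟦that rolled⟧ = ⟦rolled⟧ = {Eve, Lee, Sam, Uma}
⟦ball⟧ = {Ann, Bob, Eve, Hal, Lee, Ona, Sam, Vic, Zed}
… ∩ ⟦in Ona⟧ = {Ann, Bob, Eve, Hal, Lee, Ona, Sam, Vic, Zed} ∩ {Ann, Eve, Lee, Ona, Sam, Tess, Vic, Zed} = {Ann, Eve, Lee, Ona, Sam, Vic, Zed}
… ∩ ⟦left of Bob⟧ = {Ann, Eve, Lee, Ona, Sam, Vic, Zed} ∩ {Ann, Eve, Hal, Lee, Ona, Sam, Tess, Uma, Vic, Zed} = {Ann, Eve, Lee, Ona, Sam, Vic, Zed}
… ∩ ⟦that rolled⟧ = {Ann, Eve, Lee, Ona, Sam, Vic, Zed} ∩ {Eve, Lee, Sam, Uma} = {Eve, Lee, Sam}
… ∩ ⟦dull⟧ = {Eve, Lee, Sam} ∩ {Bob, Eve, Lee, Sam, Uma} = {Eve, Lee, Sam}
So ⟦dull ball in Ona left of Bob that rolled⟧ = {Eve, Lee, Sam}.

{Eve, Lee, Sam}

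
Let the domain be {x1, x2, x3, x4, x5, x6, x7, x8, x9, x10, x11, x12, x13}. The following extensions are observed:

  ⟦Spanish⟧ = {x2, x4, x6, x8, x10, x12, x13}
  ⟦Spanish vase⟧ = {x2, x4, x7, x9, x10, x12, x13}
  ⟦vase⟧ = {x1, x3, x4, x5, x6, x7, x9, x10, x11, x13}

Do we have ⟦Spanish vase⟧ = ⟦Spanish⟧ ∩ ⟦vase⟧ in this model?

no

⟦Spanish⟧ ∩ ⟦vase⟧ = {x2, x4, x6, x8, x10, x12, x13} ∩ {x1, x3, x4, x5, x6, x7, x9, x10, x11, x13} = {x4, x6, x10, x13}
Observed ⟦Spanish vase⟧ = {x2, x4, x7, x9, x10, x12, x13}.
These differ, so the modifier is not intersective in this model.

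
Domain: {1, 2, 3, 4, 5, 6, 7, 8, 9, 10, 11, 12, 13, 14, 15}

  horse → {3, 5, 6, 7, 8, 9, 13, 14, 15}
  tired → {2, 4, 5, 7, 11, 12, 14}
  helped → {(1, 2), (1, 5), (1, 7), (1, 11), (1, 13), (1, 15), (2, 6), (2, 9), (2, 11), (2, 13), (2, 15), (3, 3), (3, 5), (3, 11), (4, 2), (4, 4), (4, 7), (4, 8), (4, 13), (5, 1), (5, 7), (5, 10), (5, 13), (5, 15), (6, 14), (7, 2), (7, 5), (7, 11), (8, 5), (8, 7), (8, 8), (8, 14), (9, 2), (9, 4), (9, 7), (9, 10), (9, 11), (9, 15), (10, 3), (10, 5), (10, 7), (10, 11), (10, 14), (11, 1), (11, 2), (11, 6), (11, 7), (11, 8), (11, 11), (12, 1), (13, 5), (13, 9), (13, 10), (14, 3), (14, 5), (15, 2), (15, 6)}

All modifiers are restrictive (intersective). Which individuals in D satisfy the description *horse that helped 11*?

{3, 7, 9}

⟦that helped 11⟧ = {x : ⟨x, 11⟩ ∈ ⟦helped⟧} = {1, 2, 3, 7, 9, 10, 11}
⟦horse⟧ = {3, 5, 6, 7, 8, 9, 13, 14, 15}
… ∩ ⟦that helped 11⟧ = {3, 5, 6, 7, 8, 9, 13, 14, 15} ∩ {1, 2, 3, 7, 9, 10, 11} = {3, 7, 9}
So ⟦horse that helped 11⟧ = {3, 7, 9}.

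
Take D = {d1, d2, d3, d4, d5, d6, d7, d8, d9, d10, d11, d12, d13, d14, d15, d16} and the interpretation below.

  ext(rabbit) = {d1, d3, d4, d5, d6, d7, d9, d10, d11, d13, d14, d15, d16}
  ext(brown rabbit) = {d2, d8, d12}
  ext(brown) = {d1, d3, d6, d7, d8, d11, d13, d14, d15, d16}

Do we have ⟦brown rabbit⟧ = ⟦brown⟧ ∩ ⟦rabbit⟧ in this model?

⟦brown⟧ ∩ ⟦rabbit⟧ = {d1, d3, d6, d7, d8, d11, d13, d14, d15, d16} ∩ {d1, d3, d4, d5, d6, d7, d9, d10, d11, d13, d14, d15, d16} = {d1, d3, d6, d7, d11, d13, d14, d15, d16}
Observed ⟦brown rabbit⟧ = {d2, d8, d12}.
These differ, so the modifier is not intersective in this model.

no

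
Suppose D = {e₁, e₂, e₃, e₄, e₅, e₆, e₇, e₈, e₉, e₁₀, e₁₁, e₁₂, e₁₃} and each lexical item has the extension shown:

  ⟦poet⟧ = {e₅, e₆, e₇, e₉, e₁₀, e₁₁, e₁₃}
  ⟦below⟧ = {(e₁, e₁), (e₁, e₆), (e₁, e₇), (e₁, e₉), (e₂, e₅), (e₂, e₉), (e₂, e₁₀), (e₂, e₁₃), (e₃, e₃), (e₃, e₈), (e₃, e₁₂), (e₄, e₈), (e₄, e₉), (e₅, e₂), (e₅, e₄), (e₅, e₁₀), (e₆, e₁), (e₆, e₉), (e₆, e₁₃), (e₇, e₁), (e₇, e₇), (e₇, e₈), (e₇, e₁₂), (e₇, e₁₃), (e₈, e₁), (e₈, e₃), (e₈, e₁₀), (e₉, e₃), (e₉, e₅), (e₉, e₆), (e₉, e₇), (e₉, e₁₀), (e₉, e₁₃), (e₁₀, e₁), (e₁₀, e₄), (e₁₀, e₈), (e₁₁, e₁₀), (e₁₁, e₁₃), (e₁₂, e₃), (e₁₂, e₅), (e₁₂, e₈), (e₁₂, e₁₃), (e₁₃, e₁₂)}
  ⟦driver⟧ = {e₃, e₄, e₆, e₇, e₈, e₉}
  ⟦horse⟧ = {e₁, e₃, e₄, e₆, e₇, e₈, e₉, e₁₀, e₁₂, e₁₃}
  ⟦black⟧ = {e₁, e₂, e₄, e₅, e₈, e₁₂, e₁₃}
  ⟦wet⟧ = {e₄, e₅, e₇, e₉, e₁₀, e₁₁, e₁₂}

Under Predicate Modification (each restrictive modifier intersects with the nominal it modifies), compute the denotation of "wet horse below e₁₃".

{e₇, e₉, e₁₂}

⟦below e₁₃⟧ = {x : ⟨x, e₁₃⟩ ∈ ⟦below⟧} = {e₂, e₆, e₇, e₉, e₁₁, e₁₂}
⟦horse⟧ = {e₁, e₃, e₄, e₆, e₇, e₈, e₉, e₁₀, e₁₂, e₁₃}
… ∩ ⟦below e₁₃⟧ = {e₁, e₃, e₄, e₆, e₇, e₈, e₉, e₁₀, e₁₂, e₁₃} ∩ {e₂, e₆, e₇, e₉, e₁₁, e₁₂} = {e₆, e₇, e₉, e₁₂}
… ∩ ⟦wet⟧ = {e₆, e₇, e₉, e₁₂} ∩ {e₄, e₅, e₇, e₉, e₁₀, e₁₁, e₁₂} = {e₇, e₉, e₁₂}
So ⟦wet horse below e₁₃⟧ = {e₇, e₉, e₁₂}.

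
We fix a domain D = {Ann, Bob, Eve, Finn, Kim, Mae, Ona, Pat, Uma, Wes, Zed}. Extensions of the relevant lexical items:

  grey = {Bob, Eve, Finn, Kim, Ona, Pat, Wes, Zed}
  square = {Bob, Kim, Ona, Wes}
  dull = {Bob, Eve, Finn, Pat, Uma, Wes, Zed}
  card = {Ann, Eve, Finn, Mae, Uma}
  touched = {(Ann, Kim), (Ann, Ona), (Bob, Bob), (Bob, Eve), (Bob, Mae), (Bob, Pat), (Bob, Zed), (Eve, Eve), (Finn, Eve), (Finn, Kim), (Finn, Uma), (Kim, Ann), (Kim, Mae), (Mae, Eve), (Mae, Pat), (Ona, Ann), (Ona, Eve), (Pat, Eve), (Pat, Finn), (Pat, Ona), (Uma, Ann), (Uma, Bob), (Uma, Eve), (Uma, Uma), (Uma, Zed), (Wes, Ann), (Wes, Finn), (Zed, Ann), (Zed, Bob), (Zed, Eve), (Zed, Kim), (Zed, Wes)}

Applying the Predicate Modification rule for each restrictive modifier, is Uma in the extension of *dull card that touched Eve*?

⟦that touched Eve⟧ = {x : ⟨x, Eve⟩ ∈ ⟦touched⟧} = {Bob, Eve, Finn, Mae, Ona, Pat, Uma, Zed}
⟦card⟧ = {Ann, Eve, Finn, Mae, Uma}
… ∩ ⟦that touched Eve⟧ = {Ann, Eve, Finn, Mae, Uma} ∩ {Bob, Eve, Finn, Mae, Ona, Pat, Uma, Zed} = {Eve, Finn, Mae, Uma}
… ∩ ⟦dull⟧ = {Eve, Finn, Mae, Uma} ∩ {Bob, Eve, Finn, Pat, Uma, Wes, Zed} = {Eve, Finn, Uma}
⟦dull card that touched Eve⟧ = {Eve, Finn, Uma}; Uma ∈ this set.

yes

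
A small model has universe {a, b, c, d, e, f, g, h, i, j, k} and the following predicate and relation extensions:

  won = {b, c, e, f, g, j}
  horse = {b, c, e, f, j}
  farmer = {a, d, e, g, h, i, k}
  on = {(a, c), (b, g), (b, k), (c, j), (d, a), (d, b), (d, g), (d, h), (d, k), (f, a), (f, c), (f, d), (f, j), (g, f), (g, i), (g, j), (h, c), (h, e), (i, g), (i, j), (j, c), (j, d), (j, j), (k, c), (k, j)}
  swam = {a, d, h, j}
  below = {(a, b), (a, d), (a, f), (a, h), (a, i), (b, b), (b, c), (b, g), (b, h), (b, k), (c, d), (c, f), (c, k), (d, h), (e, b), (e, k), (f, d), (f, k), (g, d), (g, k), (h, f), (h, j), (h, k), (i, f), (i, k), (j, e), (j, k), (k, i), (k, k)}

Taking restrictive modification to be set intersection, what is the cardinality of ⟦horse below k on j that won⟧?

⟦below k⟧ = {x : ⟨x, k⟩ ∈ ⟦below⟧} = {b, c, e, f, g, h, i, j, k}
⟦on j⟧ = {x : ⟨x, j⟩ ∈ ⟦on⟧} = {c, f, g, i, j, k}
⟦that won⟧ = ⟦won⟧ = {b, c, e, f, g, j}
⟦horse⟧ = {b, c, e, f, j}
… ∩ ⟦below k⟧ = {b, c, e, f, j} ∩ {b, c, e, f, g, h, i, j, k} = {b, c, e, f, j}
… ∩ ⟦on j⟧ = {b, c, e, f, j} ∩ {c, f, g, i, j, k} = {c, f, j}
… ∩ ⟦that won⟧ = {c, f, j} ∩ {b, c, e, f, g, j} = {c, f, j}
⟦horse below k on j that won⟧ = {c, f, j}, so the cardinality is 3.

3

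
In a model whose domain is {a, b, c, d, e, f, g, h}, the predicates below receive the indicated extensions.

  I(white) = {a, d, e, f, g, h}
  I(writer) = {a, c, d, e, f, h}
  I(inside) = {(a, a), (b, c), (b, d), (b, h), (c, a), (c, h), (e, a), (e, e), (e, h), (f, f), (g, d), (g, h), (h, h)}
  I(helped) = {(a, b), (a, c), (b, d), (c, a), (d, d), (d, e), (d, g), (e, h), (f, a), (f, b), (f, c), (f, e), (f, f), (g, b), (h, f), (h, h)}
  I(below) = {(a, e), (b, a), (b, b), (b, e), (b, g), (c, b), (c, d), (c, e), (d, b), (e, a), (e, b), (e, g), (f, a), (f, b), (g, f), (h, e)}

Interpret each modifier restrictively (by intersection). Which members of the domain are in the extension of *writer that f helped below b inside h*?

⟦that f helped⟧ = {x : ⟨f, x⟩ ∈ ⟦helped⟧} = {a, b, c, e, f}
⟦below b⟧ = {x : ⟨x, b⟩ ∈ ⟦below⟧} = {b, c, d, e, f}
⟦inside h⟧ = {x : ⟨x, h⟩ ∈ ⟦inside⟧} = {b, c, e, g, h}
⟦writer⟧ = {a, c, d, e, f, h}
… ∩ ⟦that f helped⟧ = {a, c, d, e, f, h} ∩ {a, b, c, e, f} = {a, c, e, f}
… ∩ ⟦below b⟧ = {a, c, e, f} ∩ {b, c, d, e, f} = {c, e, f}
… ∩ ⟦inside h⟧ = {c, e, f} ∩ {b, c, e, g, h} = {c, e}
So ⟦writer that f helped below b inside h⟧ = {c, e}.

{c, e}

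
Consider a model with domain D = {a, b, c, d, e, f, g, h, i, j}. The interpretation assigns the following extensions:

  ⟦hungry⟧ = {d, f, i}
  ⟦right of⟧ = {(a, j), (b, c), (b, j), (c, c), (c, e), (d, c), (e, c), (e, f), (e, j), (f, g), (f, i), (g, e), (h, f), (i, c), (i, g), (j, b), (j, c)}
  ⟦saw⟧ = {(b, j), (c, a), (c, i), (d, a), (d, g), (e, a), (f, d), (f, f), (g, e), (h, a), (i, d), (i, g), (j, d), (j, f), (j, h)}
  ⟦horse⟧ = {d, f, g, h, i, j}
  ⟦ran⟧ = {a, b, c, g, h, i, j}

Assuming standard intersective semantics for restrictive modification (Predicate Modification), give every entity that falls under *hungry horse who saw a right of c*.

⟦who saw a⟧ = {x : ⟨x, a⟩ ∈ ⟦saw⟧} = {c, d, e, h}
⟦right of c⟧ = {x : ⟨x, c⟩ ∈ ⟦right of⟧} = {b, c, d, e, i, j}
⟦horse⟧ = {d, f, g, h, i, j}
… ∩ ⟦who saw a⟧ = {d, f, g, h, i, j} ∩ {c, d, e, h} = {d, h}
… ∩ ⟦right of c⟧ = {d, h} ∩ {b, c, d, e, i, j} = {d}
… ∩ ⟦hungry⟧ = {d} ∩ {d, f, i} = {d}
So ⟦hungry horse who saw a right of c⟧ = {d}.

{d}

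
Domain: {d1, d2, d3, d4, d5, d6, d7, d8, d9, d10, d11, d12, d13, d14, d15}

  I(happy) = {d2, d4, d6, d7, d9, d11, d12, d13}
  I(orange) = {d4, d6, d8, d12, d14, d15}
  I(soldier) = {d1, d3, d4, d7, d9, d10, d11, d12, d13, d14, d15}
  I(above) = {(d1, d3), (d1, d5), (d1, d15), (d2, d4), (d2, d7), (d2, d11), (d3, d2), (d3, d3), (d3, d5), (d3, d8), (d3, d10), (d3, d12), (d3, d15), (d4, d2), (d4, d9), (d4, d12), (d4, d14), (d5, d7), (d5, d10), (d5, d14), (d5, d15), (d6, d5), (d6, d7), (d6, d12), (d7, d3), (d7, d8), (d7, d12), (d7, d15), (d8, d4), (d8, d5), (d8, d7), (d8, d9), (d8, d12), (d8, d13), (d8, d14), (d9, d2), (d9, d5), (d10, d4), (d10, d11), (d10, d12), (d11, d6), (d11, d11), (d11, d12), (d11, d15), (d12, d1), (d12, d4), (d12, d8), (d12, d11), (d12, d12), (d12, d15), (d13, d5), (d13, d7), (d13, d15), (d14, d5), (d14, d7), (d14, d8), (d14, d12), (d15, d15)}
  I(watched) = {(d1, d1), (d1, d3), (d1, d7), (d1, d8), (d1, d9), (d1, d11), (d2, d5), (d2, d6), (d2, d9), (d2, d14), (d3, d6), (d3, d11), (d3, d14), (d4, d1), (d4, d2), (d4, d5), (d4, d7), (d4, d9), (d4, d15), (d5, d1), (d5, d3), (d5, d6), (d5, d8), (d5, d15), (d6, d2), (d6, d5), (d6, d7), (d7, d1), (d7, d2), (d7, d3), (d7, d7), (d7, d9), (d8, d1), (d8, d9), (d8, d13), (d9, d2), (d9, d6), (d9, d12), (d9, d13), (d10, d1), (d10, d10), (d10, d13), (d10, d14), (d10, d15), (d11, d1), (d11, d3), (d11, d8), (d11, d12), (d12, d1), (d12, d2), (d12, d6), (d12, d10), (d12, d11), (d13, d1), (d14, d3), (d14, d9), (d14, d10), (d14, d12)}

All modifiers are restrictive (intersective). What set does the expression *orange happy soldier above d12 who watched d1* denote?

⟦above d12⟧ = {x : ⟨x, d12⟩ ∈ ⟦above⟧} = {d3, d4, d6, d7, d8, d10, d11, d12, d14}
⟦who watched d1⟧ = {x : ⟨x, d1⟩ ∈ ⟦watched⟧} = {d1, d4, d5, d7, d8, d10, d11, d12, d13}
⟦soldier⟧ = {d1, d3, d4, d7, d9, d10, d11, d12, d13, d14, d15}
… ∩ ⟦above d12⟧ = {d1, d3, d4, d7, d9, d10, d11, d12, d13, d14, d15} ∩ {d3, d4, d6, d7, d8, d10, d11, d12, d14} = {d3, d4, d7, d10, d11, d12, d14}
… ∩ ⟦who watched d1⟧ = {d3, d4, d7, d10, d11, d12, d14} ∩ {d1, d4, d5, d7, d8, d10, d11, d12, d13} = {d4, d7, d10, d11, d12}
… ∩ ⟦orange⟧ = {d4, d7, d10, d11, d12} ∩ {d4, d6, d8, d12, d14, d15} = {d4, d12}
… ∩ ⟦happy⟧ = {d4, d12} ∩ {d2, d4, d6, d7, d9, d11, d12, d13} = {d4, d12}
So ⟦orange happy soldier above d12 who watched d1⟧ = {d4, d12}.

{d4, d12}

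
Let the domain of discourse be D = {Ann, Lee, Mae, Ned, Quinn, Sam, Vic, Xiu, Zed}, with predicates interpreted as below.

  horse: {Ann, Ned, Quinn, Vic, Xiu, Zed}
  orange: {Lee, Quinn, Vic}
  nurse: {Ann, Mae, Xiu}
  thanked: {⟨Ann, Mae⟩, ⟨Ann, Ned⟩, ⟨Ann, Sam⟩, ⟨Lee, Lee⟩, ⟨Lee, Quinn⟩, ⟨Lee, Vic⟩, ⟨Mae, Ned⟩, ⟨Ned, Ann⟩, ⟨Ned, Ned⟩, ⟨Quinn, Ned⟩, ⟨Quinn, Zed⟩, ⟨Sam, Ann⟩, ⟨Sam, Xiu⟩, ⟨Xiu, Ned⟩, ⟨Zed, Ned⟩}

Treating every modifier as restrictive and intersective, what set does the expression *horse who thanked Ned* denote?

⟦who thanked Ned⟧ = {x : ⟨x, Ned⟩ ∈ ⟦thanked⟧} = {Ann, Mae, Ned, Quinn, Xiu, Zed}
⟦horse⟧ = {Ann, Ned, Quinn, Vic, Xiu, Zed}
… ∩ ⟦who thanked Ned⟧ = {Ann, Ned, Quinn, Vic, Xiu, Zed} ∩ {Ann, Mae, Ned, Quinn, Xiu, Zed} = {Ann, Ned, Quinn, Xiu, Zed}
So ⟦horse who thanked Ned⟧ = {Ann, Ned, Quinn, Xiu, Zed}.

{Ann, Ned, Quinn, Xiu, Zed}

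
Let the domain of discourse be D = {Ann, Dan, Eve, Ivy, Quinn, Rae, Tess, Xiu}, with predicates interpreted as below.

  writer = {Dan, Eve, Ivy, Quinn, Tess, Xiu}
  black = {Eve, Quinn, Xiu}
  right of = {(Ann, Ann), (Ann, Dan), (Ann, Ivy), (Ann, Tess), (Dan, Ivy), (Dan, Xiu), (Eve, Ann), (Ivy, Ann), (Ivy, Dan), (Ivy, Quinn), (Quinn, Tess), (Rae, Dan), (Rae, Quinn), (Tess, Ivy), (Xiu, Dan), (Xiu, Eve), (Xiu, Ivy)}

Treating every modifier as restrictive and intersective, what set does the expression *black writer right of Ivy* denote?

{Xiu}

⟦right of Ivy⟧ = {x : ⟨x, Ivy⟩ ∈ ⟦right of⟧} = {Ann, Dan, Tess, Xiu}
⟦writer⟧ = {Dan, Eve, Ivy, Quinn, Tess, Xiu}
… ∩ ⟦right of Ivy⟧ = {Dan, Eve, Ivy, Quinn, Tess, Xiu} ∩ {Ann, Dan, Tess, Xiu} = {Dan, Tess, Xiu}
… ∩ ⟦black⟧ = {Dan, Tess, Xiu} ∩ {Eve, Quinn, Xiu} = {Xiu}
So ⟦black writer right of Ivy⟧ = {Xiu}.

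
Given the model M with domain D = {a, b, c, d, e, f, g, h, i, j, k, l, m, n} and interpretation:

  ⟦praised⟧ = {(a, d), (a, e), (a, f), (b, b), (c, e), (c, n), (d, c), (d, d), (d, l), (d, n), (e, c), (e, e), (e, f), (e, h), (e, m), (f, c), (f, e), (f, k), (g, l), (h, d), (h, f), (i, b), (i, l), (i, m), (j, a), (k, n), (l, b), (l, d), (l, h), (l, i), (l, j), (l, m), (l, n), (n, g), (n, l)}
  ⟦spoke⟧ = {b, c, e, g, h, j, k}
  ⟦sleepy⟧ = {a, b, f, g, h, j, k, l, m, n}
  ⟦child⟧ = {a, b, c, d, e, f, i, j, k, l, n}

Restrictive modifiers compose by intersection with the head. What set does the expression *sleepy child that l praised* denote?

⟦that l praised⟧ = {x : ⟨l, x⟩ ∈ ⟦praised⟧} = {b, d, h, i, j, m, n}
⟦child⟧ = {a, b, c, d, e, f, i, j, k, l, n}
… ∩ ⟦that l praised⟧ = {a, b, c, d, e, f, i, j, k, l, n} ∩ {b, d, h, i, j, m, n} = {b, d, i, j, n}
… ∩ ⟦sleepy⟧ = {b, d, i, j, n} ∩ {a, b, f, g, h, j, k, l, m, n} = {b, j, n}
So ⟦sleepy child that l praised⟧ = {b, j, n}.

{b, j, n}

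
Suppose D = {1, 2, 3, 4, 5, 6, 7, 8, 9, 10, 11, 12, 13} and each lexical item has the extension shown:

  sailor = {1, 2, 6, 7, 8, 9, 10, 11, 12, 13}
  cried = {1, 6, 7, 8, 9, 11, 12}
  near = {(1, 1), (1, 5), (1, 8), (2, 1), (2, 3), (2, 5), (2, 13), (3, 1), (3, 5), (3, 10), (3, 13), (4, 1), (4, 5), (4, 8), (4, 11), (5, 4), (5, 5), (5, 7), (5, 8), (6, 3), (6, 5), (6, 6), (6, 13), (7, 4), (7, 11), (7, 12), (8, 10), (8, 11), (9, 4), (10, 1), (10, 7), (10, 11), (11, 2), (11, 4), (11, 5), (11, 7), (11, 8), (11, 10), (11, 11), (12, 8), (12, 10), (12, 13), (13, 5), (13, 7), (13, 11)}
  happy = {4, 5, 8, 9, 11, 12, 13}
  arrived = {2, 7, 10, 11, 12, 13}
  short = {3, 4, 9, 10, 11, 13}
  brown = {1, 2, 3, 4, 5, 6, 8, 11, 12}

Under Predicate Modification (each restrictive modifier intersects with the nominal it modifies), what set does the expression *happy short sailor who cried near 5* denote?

{11}

⟦who cried⟧ = ⟦cried⟧ = {1, 6, 7, 8, 9, 11, 12}
⟦near 5⟧ = {x : ⟨x, 5⟩ ∈ ⟦near⟧} = {1, 2, 3, 4, 5, 6, 11, 13}
⟦sailor⟧ = {1, 2, 6, 7, 8, 9, 10, 11, 12, 13}
… ∩ ⟦who cried⟧ = {1, 2, 6, 7, 8, 9, 10, 11, 12, 13} ∩ {1, 6, 7, 8, 9, 11, 12} = {1, 6, 7, 8, 9, 11, 12}
… ∩ ⟦near 5⟧ = {1, 6, 7, 8, 9, 11, 12} ∩ {1, 2, 3, 4, 5, 6, 11, 13} = {1, 6, 11}
… ∩ ⟦happy⟧ = {1, 6, 11} ∩ {4, 5, 8, 9, 11, 12, 13} = {11}
… ∩ ⟦short⟧ = {11} ∩ {3, 4, 9, 10, 11, 13} = {11}
So ⟦happy short sailor who cried near 5⟧ = {11}.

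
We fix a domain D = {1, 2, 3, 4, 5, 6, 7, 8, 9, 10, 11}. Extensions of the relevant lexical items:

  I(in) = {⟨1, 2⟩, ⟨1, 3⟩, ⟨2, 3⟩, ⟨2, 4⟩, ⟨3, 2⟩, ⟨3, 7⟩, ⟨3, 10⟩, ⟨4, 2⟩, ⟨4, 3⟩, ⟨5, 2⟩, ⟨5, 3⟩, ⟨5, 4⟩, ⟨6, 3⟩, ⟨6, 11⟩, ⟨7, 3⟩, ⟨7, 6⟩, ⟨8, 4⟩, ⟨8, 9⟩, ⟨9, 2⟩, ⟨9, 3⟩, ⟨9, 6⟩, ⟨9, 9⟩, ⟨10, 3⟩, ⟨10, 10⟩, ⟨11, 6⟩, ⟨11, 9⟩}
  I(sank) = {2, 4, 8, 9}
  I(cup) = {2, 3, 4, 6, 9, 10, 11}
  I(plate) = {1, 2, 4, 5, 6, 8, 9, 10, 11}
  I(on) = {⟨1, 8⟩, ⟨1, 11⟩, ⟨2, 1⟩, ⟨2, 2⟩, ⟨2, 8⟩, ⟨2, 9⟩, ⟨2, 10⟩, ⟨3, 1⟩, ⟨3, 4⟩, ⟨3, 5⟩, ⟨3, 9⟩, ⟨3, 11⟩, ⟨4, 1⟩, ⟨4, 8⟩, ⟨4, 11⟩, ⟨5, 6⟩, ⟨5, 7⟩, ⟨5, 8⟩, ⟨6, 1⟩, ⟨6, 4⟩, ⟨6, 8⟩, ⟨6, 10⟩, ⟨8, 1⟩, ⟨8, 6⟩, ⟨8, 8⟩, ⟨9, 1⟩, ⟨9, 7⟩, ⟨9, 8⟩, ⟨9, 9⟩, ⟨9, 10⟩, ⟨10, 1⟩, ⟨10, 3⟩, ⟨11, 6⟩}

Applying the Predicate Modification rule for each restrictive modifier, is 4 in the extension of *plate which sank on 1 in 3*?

yes

⟦which sank⟧ = ⟦sank⟧ = {2, 4, 8, 9}
⟦on 1⟧ = {x : ⟨x, 1⟩ ∈ ⟦on⟧} = {2, 3, 4, 6, 8, 9, 10}
⟦in 3⟧ = {x : ⟨x, 3⟩ ∈ ⟦in⟧} = {1, 2, 4, 5, 6, 7, 9, 10}
⟦plate⟧ = {1, 2, 4, 5, 6, 8, 9, 10, 11}
… ∩ ⟦which sank⟧ = {1, 2, 4, 5, 6, 8, 9, 10, 11} ∩ {2, 4, 8, 9} = {2, 4, 8, 9}
… ∩ ⟦on 1⟧ = {2, 4, 8, 9} ∩ {2, 3, 4, 6, 8, 9, 10} = {2, 4, 8, 9}
… ∩ ⟦in 3⟧ = {2, 4, 8, 9} ∩ {1, 2, 4, 5, 6, 7, 9, 10} = {2, 4, 9}
⟦plate which sank on 1 in 3⟧ = {2, 4, 9}; 4 ∈ this set.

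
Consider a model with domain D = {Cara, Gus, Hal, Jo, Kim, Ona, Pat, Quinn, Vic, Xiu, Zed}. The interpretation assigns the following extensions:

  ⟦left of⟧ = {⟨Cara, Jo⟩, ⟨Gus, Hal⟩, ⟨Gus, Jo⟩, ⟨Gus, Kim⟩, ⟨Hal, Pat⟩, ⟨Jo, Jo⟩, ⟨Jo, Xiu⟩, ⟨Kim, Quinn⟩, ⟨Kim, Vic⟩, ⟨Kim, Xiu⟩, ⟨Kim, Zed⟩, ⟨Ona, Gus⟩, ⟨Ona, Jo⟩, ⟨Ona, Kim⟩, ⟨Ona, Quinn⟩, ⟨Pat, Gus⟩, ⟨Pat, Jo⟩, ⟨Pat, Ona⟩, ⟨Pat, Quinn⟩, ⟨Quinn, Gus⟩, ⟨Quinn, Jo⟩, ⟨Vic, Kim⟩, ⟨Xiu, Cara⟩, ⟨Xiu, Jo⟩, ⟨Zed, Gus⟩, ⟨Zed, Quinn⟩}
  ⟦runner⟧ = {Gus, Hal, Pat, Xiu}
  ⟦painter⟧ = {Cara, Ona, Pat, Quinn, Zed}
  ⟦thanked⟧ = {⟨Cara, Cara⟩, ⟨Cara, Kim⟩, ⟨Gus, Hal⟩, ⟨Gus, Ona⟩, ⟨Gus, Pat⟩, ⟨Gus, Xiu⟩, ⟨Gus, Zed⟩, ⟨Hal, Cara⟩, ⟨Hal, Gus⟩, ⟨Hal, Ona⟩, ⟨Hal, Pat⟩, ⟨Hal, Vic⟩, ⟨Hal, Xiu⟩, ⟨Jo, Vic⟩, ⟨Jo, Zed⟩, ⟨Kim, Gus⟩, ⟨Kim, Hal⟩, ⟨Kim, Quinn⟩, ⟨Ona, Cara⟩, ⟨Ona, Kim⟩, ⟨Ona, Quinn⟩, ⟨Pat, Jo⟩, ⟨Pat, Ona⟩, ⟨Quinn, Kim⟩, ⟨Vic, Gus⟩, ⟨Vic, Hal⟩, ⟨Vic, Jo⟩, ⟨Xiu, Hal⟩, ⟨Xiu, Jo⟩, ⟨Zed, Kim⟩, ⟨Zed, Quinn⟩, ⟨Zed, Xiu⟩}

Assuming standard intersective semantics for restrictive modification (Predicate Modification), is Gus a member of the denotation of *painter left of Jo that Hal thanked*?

no

⟦left of Jo⟧ = {x : ⟨x, Jo⟩ ∈ ⟦left of⟧} = {Cara, Gus, Jo, Ona, Pat, Quinn, Xiu}
⟦that Hal thanked⟧ = {x : ⟨Hal, x⟩ ∈ ⟦thanked⟧} = {Cara, Gus, Ona, Pat, Vic, Xiu}
⟦painter⟧ = {Cara, Ona, Pat, Quinn, Zed}
… ∩ ⟦left of Jo⟧ = {Cara, Ona, Pat, Quinn, Zed} ∩ {Cara, Gus, Jo, Ona, Pat, Quinn, Xiu} = {Cara, Ona, Pat, Quinn}
… ∩ ⟦that Hal thanked⟧ = {Cara, Ona, Pat, Quinn} ∩ {Cara, Gus, Ona, Pat, Vic, Xiu} = {Cara, Ona, Pat}
⟦painter left of Jo that Hal thanked⟧ = {Cara, Ona, Pat}; Gus ∉ this set.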